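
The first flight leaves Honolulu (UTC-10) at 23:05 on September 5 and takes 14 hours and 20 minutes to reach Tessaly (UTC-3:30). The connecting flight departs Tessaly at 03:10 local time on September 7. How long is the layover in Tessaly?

7 hours 15 minutes

Convert departure to UTC: 23:05 + 10:00 = 09:05 UTC on Sep 6.
Add 14 hours 20 minutes flight time → 23:25 UTC.
Tessaly is UTC−3:30, so local arrival = 23:25 − 3:30 = 19:55 on Sep 6.
Layover = 03:10 − 19:55 (+1 day) = 7 hours 15 minutes.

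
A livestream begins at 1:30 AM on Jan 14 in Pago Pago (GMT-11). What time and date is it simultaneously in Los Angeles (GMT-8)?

4:30 AM on Jan 14

Los Angeles is 3:00 ahead of Pago Pago.
Shift by the zone difference: 1:30 AM + 3:00 = 4:30 AM on Jan 14 in Los Angeles.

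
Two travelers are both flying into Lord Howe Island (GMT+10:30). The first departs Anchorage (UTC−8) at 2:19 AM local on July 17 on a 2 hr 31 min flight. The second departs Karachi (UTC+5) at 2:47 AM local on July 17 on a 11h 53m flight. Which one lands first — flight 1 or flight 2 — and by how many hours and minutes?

Flight 1 in UTC: 2:19 AM + 8:00 = 10:19 AM on Jul 17.
+2 hours and 31 minutes → arrive 12:50 PM UTC on Jul 17.
Flight 2 in UTC: 2:47 AM − 5:00 = 9:47 PM on Jul 16.
+11 hours 53 minutes → arrive 9:40 AM UTC on Jul 17.
Flight 2 lands earlier by 3 hours 10 minutes.

the second, by 3 hours 10 minutes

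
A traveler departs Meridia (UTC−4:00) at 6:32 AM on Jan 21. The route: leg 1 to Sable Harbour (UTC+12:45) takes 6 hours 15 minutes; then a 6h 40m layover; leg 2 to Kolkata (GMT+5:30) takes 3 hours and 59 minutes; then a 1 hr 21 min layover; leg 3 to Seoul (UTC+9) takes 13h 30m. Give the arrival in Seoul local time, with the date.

Convert departure to UTC: 6:32 AM + 4:00 = 10:32 AM UTC on Jan 21.
Add 6 hours and 15 minutes leg 1 → 4:47 PM UTC.
Add 6 hours and 40 minutes layover in Sable Harbour → 11:27 PM UTC.
Add 3 hours 59 minutes leg 2 → 3:26 AM UTC (Jan 22).
Add 1 hour 21 minutes layover in Kolkata → 4:47 AM UTC.
Add 13 hours 30 minutes leg 3 → 6:17 PM UTC.
Seoul is UTC+9:00, so local arrival = 6:17 PM + 9:00 = 3:17 AM on Jan 23.

3:17 AM on January 23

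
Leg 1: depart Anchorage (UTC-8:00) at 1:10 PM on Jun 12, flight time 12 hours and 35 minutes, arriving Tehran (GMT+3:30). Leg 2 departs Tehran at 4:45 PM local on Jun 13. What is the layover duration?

Convert departure to UTC: 1:10 PM + 8:00 = 9:10 PM UTC on Jun 12.
Add 12 hours and 35 minutes flight time → 9:45 AM UTC (Jun 13).
Tehran is UTC+3:30, so local arrival = 9:45 AM + 3:30 = 1:15 PM on Jun 13.
Layover = 4:45 PM − 1:15 PM = 3 hours 30 minutes.

3 hours 30 minutes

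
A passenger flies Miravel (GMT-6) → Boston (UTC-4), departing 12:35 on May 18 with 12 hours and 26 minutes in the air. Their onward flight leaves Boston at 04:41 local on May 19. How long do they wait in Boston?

1 hour 40 minutes

Convert departure to UTC: 12:35 + 6:00 = 18:35 UTC on May 18.
Add 12 hours and 26 minutes flight time → 07:01 UTC (May 19).
Boston is UTC−4:00, so local arrival = 07:01 − 4:00 = 03:01 on May 19.
Layover = 04:41 − 03:01 = 1 hour 40 minutes.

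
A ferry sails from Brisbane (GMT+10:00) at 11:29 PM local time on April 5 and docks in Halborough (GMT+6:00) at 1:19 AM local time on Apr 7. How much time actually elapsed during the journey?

29 hours 50 minutes

Departure in UTC: 11:29 PM − 10:00 = 1:29 PM on Apr 5.
Arrival in UTC: 1:19 AM − 6:00 = 7:19 PM on Apr 6.
Elapsed = 7:19 PM − 1:29 PM (+1 day) = 29 hours 50 minutes.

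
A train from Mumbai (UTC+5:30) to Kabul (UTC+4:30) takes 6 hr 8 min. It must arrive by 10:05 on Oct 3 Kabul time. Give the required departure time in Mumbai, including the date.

04:57 on October 3

Target arrival in UTC: 10:05 − 4:30 = 05:35 on Oct 3.
Subtract 6 hours and 8 minutes → departure 23:27 UTC on Oct 2.
Mumbai is UTC+5:30: 23:27 + 5:30 = 04:57 on Oct 3.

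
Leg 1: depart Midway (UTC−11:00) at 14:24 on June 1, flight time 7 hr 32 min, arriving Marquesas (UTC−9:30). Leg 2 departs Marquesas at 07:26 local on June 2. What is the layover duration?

Convert departure to UTC: 14:24 + 11:00 = 01:24 UTC on Jun 2.
Add 7 hours and 32 minutes flight time → 08:56 UTC.
Marquesas is UTC−9:30, so local arrival = 08:56 − 9:30 = 23:26 on Jun 1.
Layover = 07:26 − 23:26 (+1 day) = 8 hours.

8 hours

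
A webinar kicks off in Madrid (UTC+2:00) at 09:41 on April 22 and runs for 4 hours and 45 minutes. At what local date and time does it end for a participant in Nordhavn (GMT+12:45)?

Nordhavn is 10:45 ahead of Madrid.
After 4 hours 45 minutes it is 14:26 in Madrid.
Shift by the zone difference: 14:26 + 10:45 = 01:11 on Apr 23 in Nordhavn.

01:11 on April 23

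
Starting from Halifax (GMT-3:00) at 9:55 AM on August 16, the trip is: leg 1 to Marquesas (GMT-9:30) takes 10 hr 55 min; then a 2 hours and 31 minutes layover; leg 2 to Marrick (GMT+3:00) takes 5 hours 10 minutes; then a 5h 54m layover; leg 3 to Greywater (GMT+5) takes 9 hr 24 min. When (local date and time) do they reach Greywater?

Convert departure to UTC: 9:55 AM + 3:00 = 12:55 PM UTC on Aug 16.
Add 10 hours and 55 minutes leg 1 → 11:50 PM UTC.
Add 2 hours and 31 minutes layover in Marquesas → 2:21 AM UTC (Aug 17).
Add 5 hours 10 minutes leg 2 → 7:31 AM UTC.
Add 5 hours 54 minutes layover in Marrick → 1:25 PM UTC.
Add 9 hours 24 minutes leg 3 → 10:49 PM UTC.
Greywater is UTC+5:00, so local arrival = 10:49 PM + 5:00 = 3:49 AM on Aug 18.

3:49 AM on August 18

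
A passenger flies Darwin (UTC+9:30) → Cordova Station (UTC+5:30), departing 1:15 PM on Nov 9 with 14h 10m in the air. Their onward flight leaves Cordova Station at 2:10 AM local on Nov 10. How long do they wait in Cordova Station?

Convert departure to UTC: 1:15 PM − 9:30 = 3:45 AM UTC on Nov 9.
Add 14 hours and 10 minutes flight time → 5:55 PM UTC.
Cordova Station is UTC+5:30, so local arrival = 5:55 PM + 5:30 = 11:25 PM on Nov 9.
Layover = 2:10 AM − 11:25 PM (+1 day) = 2 hours 45 minutes.

2 hours 45 minutes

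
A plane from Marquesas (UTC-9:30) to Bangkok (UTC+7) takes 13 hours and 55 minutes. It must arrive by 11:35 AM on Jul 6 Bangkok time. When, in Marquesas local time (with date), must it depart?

Target arrival in UTC: 11:35 AM − 7:00 = 4:35 AM on Jul 6.
Subtract 13 hours and 55 minutes → departure 2:40 PM UTC on Jul 5.
Marquesas is UTC−9:30: 2:40 PM − 9:30 = 5:10 AM on Jul 5.

5:10 AM on July 5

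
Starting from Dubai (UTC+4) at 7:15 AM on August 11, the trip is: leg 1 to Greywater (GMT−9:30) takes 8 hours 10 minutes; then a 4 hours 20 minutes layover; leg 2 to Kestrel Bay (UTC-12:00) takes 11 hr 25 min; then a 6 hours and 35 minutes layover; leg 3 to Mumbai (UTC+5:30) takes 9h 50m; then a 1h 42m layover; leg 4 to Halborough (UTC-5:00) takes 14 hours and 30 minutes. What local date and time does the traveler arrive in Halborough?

Convert departure to UTC: 7:15 AM − 4:00 = 3:15 AM UTC on Aug 11.
Add 8 hours 10 minutes leg 1 → 11:25 AM UTC.
Add 4 hours and 20 minutes layover in Greywater → 3:45 PM UTC.
Add 11 hours and 25 minutes leg 2 → 3:10 AM UTC (Aug 12).
Add 6 hours and 35 minutes layover in Kestrel Bay → 9:45 AM UTC.
Add 9 hours 50 minutes leg 3 → 7:35 PM UTC.
Add 1 hour 42 minutes layover in Mumbai → 9:17 PM UTC.
Add 14 hours and 30 minutes leg 4 → 11:47 AM UTC (Aug 13).
Halborough is UTC−5:00, so local arrival = 11:47 AM − 5:00 = 6:47 AM on Aug 13.

6:47 AM on August 13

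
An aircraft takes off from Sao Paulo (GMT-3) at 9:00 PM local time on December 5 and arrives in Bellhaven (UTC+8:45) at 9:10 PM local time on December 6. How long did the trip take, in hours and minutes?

Departure in UTC: 9:00 PM + 3:00 = 12:00 AM on Dec 6.
Arrival in UTC: 9:10 PM − 8:45 = 12:25 PM on Dec 6.
Elapsed = 12:25 PM − 12:00 AM = 12 hours 25 minutes.

12 hours 25 minutes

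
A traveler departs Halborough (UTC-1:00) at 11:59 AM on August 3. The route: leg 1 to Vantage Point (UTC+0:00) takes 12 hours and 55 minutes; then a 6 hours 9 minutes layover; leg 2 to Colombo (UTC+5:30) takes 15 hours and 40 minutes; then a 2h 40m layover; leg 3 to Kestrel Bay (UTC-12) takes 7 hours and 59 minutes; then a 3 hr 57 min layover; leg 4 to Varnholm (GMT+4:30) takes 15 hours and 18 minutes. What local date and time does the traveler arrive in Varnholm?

Convert departure to UTC: 11:59 AM + 1:00 = 12:59 PM UTC on Aug 3.
Add 12 hours and 55 minutes leg 1 → 1:54 AM UTC (Aug 4).
Add 6 hours 9 minutes layover in Vantage Point → 8:03 AM UTC.
Add 15 hours 40 minutes leg 2 → 11:43 PM UTC.
Add 2 hours and 40 minutes layover in Colombo → 2:23 AM UTC (Aug 5).
Add 7 hours 59 minutes leg 3 → 10:22 AM UTC.
Add 3 hours 57 minutes layover in Kestrel Bay → 2:19 PM UTC.
Add 15 hours 18 minutes leg 4 → 5:37 AM UTC (Aug 6).
Varnholm is UTC+4:30, so local arrival = 5:37 AM + 4:30 = 10:07 AM on Aug 6.

10:07 AM on Aug 6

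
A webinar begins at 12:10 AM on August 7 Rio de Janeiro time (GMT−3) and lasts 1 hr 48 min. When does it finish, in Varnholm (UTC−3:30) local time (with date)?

Convert start to UTC: 12:10 AM + 3:00 = 3:10 AM UTC on Aug 7.
Add 1 hour and 48 minutes duration → 4:58 AM UTC.
Varnholm is UTC−3:30, so local end time = 4:58 AM − 3:30 = 1:28 AM on Aug 7.

1:28 AM on August 7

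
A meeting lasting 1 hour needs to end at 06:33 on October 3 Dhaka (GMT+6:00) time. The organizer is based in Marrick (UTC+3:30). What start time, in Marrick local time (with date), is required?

03:03 on October 3

Target end time in UTC: 06:33 − 6:00 = 00:33 on Oct 3.
Subtract 1 hour → start 23:33 UTC on Oct 2.
Marrick is UTC+3:30: 23:33 + 3:30 = 03:03 on Oct 3.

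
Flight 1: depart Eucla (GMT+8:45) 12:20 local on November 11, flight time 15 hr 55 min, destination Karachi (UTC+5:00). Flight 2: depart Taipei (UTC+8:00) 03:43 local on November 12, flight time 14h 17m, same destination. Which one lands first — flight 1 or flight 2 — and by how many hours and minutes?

the first, by 14 hours 30 minutes

Flight 1 in UTC: 12:20 − 8:45 = 03:35 on Nov 11.
+15 hours and 55 minutes → arrive 19:30 UTC on Nov 11.
Flight 2 in UTC: 03:43 − 8:00 = 19:43 on Nov 11.
+14 hours and 17 minutes → arrive 10:00 UTC on Nov 12.
Flight 1 lands earlier by 14 hours 30 minutes.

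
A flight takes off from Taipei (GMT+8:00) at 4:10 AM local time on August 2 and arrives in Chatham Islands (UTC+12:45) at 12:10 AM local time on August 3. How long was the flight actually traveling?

Departure in UTC: 4:10 AM − 8:00 = 8:10 PM on Aug 1.
Arrival in UTC: 12:10 AM − 12:45 = 11:25 AM on Aug 2.
Elapsed = 11:25 AM − 8:10 PM (+1 day) = 15 hours 15 minutes.

15 hours 15 minutes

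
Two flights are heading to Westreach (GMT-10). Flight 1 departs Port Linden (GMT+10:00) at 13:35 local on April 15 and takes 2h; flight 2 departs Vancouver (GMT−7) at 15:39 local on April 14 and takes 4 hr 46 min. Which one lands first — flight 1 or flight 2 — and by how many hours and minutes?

the second, by 2 hours 10 minutes

Flight 1 in UTC: 13:35 − 10:00 = 03:35 on Apr 15.
+2 hours → arrive 05:35 UTC on Apr 15.
Flight 2 in UTC: 15:39 + 7:00 = 22:39 on Apr 14.
+4 hours and 46 minutes → arrive 03:25 UTC on Apr 15.
Flight 2 lands earlier by 2 hours 10 minutes.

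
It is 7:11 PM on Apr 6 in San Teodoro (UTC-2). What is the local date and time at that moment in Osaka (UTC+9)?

In UTC: 7:11 PM + 2:00 = 9:11 PM on Apr 6.
Osaka is UTC+9:00: 9:11 PM + 9:00 = 6:11 AM on Apr 7.

6:11 AM on April 7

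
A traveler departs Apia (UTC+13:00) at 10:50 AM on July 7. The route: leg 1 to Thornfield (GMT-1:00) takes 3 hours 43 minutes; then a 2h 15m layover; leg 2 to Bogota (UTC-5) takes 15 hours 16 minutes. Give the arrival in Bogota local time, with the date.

2:04 PM on Jul 7

Convert departure to UTC: 10:50 AM − 13:00 = 9:50 PM UTC on Jul 6.
Add 3 hours and 43 minutes leg 1 → 1:33 AM UTC (Jul 7).
Add 2 hours 15 minutes layover in Thornfield → 3:48 AM UTC.
Add 15 hours 16 minutes leg 2 → 7:04 PM UTC.
Bogota is UTC−5:00, so local arrival = 7:04 PM − 5:00 = 2:04 PM on Jul 7.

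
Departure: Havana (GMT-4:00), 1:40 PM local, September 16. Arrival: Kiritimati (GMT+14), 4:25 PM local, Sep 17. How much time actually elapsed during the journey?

8 hours 45 minutes

Departure in UTC: 1:40 PM + 4:00 = 5:40 PM on Sep 16.
Arrival in UTC: 4:25 PM − 14:00 = 2:25 AM on Sep 17.
Elapsed = 2:25 AM − 5:40 PM (+1 day) = 8 hours 45 minutes.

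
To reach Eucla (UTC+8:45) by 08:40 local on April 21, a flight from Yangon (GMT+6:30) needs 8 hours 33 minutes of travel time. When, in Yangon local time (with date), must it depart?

Target arrival in UTC: 08:40 − 8:45 = 23:55 on Apr 20.
Subtract 8 hours 33 minutes → departure 15:22 UTC on Apr 20.
Yangon is UTC+6:30: 15:22 + 6:30 = 21:52 on Apr 20.

21:52 on April 20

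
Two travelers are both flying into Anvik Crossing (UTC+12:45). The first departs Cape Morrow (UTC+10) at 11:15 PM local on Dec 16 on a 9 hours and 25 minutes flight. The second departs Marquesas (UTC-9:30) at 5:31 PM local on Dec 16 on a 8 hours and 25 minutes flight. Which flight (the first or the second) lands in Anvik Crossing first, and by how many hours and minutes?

Flight 1 in UTC: 11:15 PM − 10:00 = 1:15 PM on Dec 16.
+9 hours 25 minutes → arrive 10:40 PM UTC on Dec 16.
Flight 2 in UTC: 5:31 PM + 9:30 = 3:01 AM on Dec 17.
+8 hours 25 minutes → arrive 11:26 AM UTC on Dec 17.
Flight 1 lands earlier by 12 hours 46 minutes.

the first, by 12 hours 46 minutes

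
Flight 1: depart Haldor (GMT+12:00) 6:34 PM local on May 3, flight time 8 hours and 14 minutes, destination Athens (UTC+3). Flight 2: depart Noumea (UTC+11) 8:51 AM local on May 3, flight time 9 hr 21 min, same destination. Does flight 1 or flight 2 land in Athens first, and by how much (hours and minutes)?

the second, by 7 hours 36 minutes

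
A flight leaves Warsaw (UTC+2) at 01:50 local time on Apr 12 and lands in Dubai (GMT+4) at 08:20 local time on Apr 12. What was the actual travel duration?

Dubai is 2:00 ahead of Warsaw.
Clock-face elapsed time (ignoring zones) is 6 hours 30 minutes.
Actual elapsed = 6 hours 30 minutes − 2:00 = 4 hours 30 minutes.

4 hours 30 minutes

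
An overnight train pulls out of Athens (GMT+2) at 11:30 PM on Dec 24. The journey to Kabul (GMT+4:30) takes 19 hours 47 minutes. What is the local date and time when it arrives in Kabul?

9:47 PM on Dec 25

Kabul is 2:30 ahead of Athens.
After 19 hours 47 minutes it is 7:17 PM (Dec 25) in Athens.
Shift by the zone difference: 7:17 PM + 2:30 = 9:47 PM on Dec 25 in Kabul.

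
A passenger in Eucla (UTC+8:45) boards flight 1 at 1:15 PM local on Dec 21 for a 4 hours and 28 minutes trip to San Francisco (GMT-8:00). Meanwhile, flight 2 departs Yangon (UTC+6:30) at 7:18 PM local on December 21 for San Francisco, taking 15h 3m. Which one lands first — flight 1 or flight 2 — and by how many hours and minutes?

Flight 1 in UTC: 1:15 PM − 8:45 = 4:30 AM on Dec 21.
+4 hours and 28 minutes → arrive 8:58 AM UTC on Dec 21.
Flight 2 in UTC: 7:18 PM − 6:30 = 12:48 PM on Dec 21.
+15 hours 3 minutes → arrive 3:51 AM UTC on Dec 22.
Flight 1 lands earlier by 18 hours 53 minutes.

the first, by 18 hours 53 minutes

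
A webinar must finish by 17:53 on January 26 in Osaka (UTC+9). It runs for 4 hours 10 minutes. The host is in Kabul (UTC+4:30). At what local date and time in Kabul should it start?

Target end time in UTC: 17:53 − 9:00 = 08:53 on Jan 26.
Subtract 4 hours and 10 minutes → start 04:43 UTC on Jan 26.
Kabul is UTC+4:30: 04:43 + 4:30 = 09:13 on Jan 26.

09:13 on January 26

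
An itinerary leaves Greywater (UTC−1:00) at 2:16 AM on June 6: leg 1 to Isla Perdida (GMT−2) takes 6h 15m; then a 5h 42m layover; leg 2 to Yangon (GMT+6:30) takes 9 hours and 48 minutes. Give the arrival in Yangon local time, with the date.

Convert departure to UTC: 2:16 AM + 1:00 = 3:16 AM UTC on Jun 6.
Add 6 hours and 15 minutes leg 1 → 9:31 AM UTC.
Add 5 hours 42 minutes layover in Isla Perdida → 3:13 PM UTC.
Add 9 hours 48 minutes leg 2 → 1:01 AM UTC (Jun 7).
Yangon is UTC+6:30, so local arrival = 1:01 AM + 6:30 = 7:31 AM on Jun 7.

7:31 AM on Jun 7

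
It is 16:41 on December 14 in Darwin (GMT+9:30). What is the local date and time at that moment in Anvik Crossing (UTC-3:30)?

In UTC: 16:41 − 9:30 = 07:11 on Dec 14.
Anvik Crossing is UTC−3:30: 07:11 − 3:30 = 03:41 on Dec 14.

03:41 on December 14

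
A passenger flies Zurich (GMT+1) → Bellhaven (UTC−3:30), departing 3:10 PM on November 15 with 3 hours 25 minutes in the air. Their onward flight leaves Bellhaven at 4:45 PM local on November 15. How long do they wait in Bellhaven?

Convert departure to UTC: 3:10 PM − 1:00 = 2:10 PM UTC on Nov 15.
Add 3 hours 25 minutes flight time → 5:35 PM UTC.
Bellhaven is UTC−3:30, so local arrival = 5:35 PM − 3:30 = 2:05 PM on Nov 15.
Layover = 4:45 PM − 2:05 PM = 2 hours 40 minutes.

2 hours 40 minutes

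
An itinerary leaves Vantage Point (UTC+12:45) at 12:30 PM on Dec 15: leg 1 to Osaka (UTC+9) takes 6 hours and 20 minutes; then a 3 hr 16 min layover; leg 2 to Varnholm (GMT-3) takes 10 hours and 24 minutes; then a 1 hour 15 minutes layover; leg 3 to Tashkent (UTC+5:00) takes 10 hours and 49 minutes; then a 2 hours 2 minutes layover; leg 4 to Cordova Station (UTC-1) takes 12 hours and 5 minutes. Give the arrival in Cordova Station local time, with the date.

8:56 PM on December 16

Convert departure to UTC: 12:30 PM − 12:45 = 11:45 PM UTC on Dec 14.
Add 6 hours and 20 minutes leg 1 → 6:05 AM UTC (Dec 15).
Add 3 hours and 16 minutes layover in Osaka → 9:21 AM UTC.
Add 10 hours and 24 minutes leg 2 → 7:45 PM UTC.
Add 1 hour and 15 minutes layover in Varnholm → 9:00 PM UTC.
Add 10 hours 49 minutes leg 3 → 7:49 AM UTC (Dec 16).
Add 2 hours 2 minutes layover in Tashkent → 9:51 AM UTC.
Add 12 hours 5 minutes leg 4 → 9:56 PM UTC.
Cordova Station is UTC−1:00, so local arrival = 9:56 PM − 1:00 = 8:56 PM on Dec 16.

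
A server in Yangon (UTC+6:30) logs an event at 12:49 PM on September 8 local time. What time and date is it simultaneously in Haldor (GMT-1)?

5:19 AM on Sep 8

In UTC: 12:49 PM − 6:30 = 6:19 AM on Sep 8.
Haldor is UTC−1:00: 6:19 AM − 1:00 = 5:19 AM on Sep 8.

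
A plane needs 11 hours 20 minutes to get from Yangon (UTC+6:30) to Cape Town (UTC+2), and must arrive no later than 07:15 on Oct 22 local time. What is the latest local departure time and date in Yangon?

Target arrival in UTC: 07:15 − 2:00 = 05:15 on Oct 22.
Subtract 11 hours and 20 minutes → departure 17:55 UTC on Oct 21.
Yangon is UTC+6:30: 17:55 + 6:30 = 00:25 on Oct 22.

00:25 on October 22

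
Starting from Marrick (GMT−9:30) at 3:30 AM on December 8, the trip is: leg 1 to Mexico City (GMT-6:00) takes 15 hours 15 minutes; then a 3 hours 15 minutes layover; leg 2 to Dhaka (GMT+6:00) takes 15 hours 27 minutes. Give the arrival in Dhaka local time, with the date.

4:57 AM on December 10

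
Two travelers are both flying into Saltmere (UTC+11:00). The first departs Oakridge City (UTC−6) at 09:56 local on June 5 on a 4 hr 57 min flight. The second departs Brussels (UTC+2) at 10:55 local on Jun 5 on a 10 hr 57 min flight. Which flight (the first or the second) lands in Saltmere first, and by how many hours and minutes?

the second, by 1 hour 1 minute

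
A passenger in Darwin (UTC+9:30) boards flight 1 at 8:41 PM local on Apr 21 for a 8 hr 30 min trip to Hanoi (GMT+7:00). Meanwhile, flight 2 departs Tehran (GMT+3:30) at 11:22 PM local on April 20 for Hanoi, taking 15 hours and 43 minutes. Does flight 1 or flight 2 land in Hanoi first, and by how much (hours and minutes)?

the second, by 8 hours 6 minutes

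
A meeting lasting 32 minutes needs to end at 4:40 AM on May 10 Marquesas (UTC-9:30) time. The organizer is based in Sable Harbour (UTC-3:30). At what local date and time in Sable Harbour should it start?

Target end time in UTC: 4:40 AM + 9:30 = 2:10 PM on May 10.
Subtract 32 minutes → start 1:38 PM UTC on May 10.
Sable Harbour is UTC−3:30: 1:38 PM − 3:30 = 10:08 AM on May 10.

10:08 AM on May 10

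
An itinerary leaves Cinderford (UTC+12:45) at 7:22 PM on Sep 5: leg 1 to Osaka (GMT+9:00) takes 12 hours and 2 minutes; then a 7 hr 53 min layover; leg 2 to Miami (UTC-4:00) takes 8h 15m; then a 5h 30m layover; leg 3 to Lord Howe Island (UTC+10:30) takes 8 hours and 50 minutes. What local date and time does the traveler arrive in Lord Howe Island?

11:37 AM on September 7

Convert departure to UTC: 7:22 PM − 12:45 = 6:37 AM UTC on Sep 5.
Add 12 hours and 2 minutes leg 1 → 6:39 PM UTC.
Add 7 hours 53 minutes layover in Osaka → 2:32 AM UTC (Sep 6).
Add 8 hours and 15 minutes leg 2 → 10:47 AM UTC.
Add 5 hours and 30 minutes layover in Miami → 4:17 PM UTC.
Add 8 hours and 50 minutes leg 3 → 1:07 AM UTC (Sep 7).
Lord Howe Island is UTC+10:30, so local arrival = 1:07 AM + 10:30 = 11:37 AM on Sep 7.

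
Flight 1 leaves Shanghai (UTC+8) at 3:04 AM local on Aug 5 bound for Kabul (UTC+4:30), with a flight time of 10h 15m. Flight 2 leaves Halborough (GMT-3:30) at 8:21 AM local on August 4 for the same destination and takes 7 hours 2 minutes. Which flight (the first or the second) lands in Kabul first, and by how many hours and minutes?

the second, by 10 hours 26 minutes

Flight 1 in UTC: 3:04 AM − 8:00 = 7:04 PM on Aug 4.
+10 hours and 15 minutes → arrive 5:19 AM UTC on Aug 5.
Flight 2 in UTC: 8:21 AM + 3:30 = 11:51 AM on Aug 4.
+7 hours 2 minutes → arrive 6:53 PM UTC on Aug 4.
Flight 2 lands earlier by 10 hours 26 minutes.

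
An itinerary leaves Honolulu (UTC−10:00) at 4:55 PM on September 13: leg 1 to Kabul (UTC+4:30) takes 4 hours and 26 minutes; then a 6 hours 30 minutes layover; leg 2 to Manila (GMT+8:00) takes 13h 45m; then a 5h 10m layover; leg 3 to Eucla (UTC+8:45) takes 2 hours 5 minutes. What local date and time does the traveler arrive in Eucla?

7:36 PM on Sep 15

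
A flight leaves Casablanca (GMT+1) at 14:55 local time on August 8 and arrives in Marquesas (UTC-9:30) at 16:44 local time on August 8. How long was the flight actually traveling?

Marquesas is 10:30 behind Casablanca.
Clock-face elapsed time (ignoring zones) is 1 hour 49 minutes.
Actual elapsed = 1 hour 49 minutes + 10:30 = 12 hours 19 minutes.

12 hours 19 minutes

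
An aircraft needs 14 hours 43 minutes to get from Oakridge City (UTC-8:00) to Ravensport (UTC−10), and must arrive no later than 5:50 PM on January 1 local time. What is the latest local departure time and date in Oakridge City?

Target arrival in UTC: 5:50 PM + 10:00 = 3:50 AM on Jan 2.
Subtract 14 hours and 43 minutes → departure 1:07 PM UTC on Jan 1.
Oakridge City is UTC−8:00: 1:07 PM − 8:00 = 5:07 AM on Jan 1.

5:07 AM on January 1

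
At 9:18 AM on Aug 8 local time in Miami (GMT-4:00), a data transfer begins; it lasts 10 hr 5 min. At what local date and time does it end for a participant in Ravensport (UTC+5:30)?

Ravensport is 9:30 ahead of Miami.
After 10 hours and 5 minutes it is 7:23 PM in Miami.
Shift by the zone difference: 7:23 PM + 9:30 = 4:53 AM on Aug 9 in Ravensport.

4:53 AM on Aug 9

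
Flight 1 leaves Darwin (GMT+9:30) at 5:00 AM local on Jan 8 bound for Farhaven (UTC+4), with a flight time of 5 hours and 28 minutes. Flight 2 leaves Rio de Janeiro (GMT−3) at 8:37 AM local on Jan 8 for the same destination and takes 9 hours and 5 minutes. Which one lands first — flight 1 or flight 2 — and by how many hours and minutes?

the first, by 19 hours 44 minutes

Flight 1 in UTC: 5:00 AM − 9:30 = 7:30 PM on Jan 7.
+5 hours and 28 minutes → arrive 12:58 AM UTC on Jan 8.
Flight 2 in UTC: 8:37 AM + 3:00 = 11:37 AM on Jan 8.
+9 hours 5 minutes → arrive 8:42 PM UTC on Jan 8.
Flight 1 lands earlier by 19 hours 44 minutes.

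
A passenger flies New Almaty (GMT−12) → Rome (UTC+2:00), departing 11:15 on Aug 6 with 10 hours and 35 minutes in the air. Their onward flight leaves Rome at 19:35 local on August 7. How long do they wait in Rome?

7 hours 45 minutes

Convert departure to UTC: 11:15 + 12:00 = 23:15 UTC on Aug 6.
Add 10 hours 35 minutes flight time → 09:50 UTC (Aug 7).
Rome is UTC+2:00, so local arrival = 09:50 + 2:00 = 11:50 on Aug 7.
Layover = 19:35 − 11:50 = 7 hours 45 minutes.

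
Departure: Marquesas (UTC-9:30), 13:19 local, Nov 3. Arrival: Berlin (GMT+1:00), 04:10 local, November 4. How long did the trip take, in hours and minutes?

4 hours 21 minutes

Departure in UTC: 13:19 + 9:30 = 22:49 on Nov 3.
Arrival in UTC: 04:10 − 1:00 = 03:10 on Nov 4.
Elapsed = 03:10 − 22:49 (+1 day) = 4 hours 21 minutes.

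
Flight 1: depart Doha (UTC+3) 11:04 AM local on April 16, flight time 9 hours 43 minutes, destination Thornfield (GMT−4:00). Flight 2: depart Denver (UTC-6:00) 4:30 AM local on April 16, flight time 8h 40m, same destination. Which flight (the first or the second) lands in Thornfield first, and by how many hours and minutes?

the first, by 1 hour 23 minutes

Flight 1 in UTC: 11:04 AM − 3:00 = 8:04 AM on Apr 16.
+9 hours and 43 minutes → arrive 5:47 PM UTC on Apr 16.
Flight 2 in UTC: 4:30 AM + 6:00 = 10:30 AM on Apr 16.
+8 hours 40 minutes → arrive 7:10 PM UTC on Apr 16.
Flight 1 lands earlier by 1 hour 23 minutes.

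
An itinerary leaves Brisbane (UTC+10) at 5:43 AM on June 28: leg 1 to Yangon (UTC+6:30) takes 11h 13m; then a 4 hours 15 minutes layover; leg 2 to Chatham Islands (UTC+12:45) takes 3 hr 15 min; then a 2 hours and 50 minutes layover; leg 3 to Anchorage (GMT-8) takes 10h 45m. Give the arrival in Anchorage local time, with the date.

8:01 PM on June 28

Convert departure to UTC: 5:43 AM − 10:00 = 7:43 PM UTC on Jun 27.
Add 11 hours and 13 minutes leg 1 → 6:56 AM UTC (Jun 28).
Add 4 hours 15 minutes layover in Yangon → 11:11 AM UTC.
Add 3 hours 15 minutes leg 2 → 2:26 PM UTC.
Add 2 hours and 50 minutes layover in Chatham Islands → 5:16 PM UTC.
Add 10 hours 45 minutes leg 3 → 4:01 AM UTC (Jun 29).
Anchorage is UTC−8:00, so local arrival = 4:01 AM − 8:00 = 8:01 PM on Jun 28.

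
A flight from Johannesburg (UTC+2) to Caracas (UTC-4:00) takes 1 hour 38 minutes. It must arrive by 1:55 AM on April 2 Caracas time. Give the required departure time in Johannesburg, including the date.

6:17 AM on April 2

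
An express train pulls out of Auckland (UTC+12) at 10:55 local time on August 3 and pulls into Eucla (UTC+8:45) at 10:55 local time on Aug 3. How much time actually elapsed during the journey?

Departure in UTC: 10:55 − 12:00 = 22:55 on Aug 2.
Arrival in UTC: 10:55 − 8:45 = 02:10 on Aug 3.
Elapsed = 02:10 − 22:55 (+1 day) = 3 hours 15 minutes.

3 hours 15 minutes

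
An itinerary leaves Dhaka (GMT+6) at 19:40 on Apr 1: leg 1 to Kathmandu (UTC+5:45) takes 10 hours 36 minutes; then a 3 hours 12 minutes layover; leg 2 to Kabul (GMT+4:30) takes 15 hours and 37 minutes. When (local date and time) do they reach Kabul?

Convert departure to UTC: 19:40 − 6:00 = 13:40 UTC on Apr 1.
Add 10 hours and 36 minutes leg 1 → 00:16 UTC (Apr 2).
Add 3 hours and 12 minutes layover in Kathmandu → 03:28 UTC.
Add 15 hours 37 minutes leg 2 → 19:05 UTC.
Kabul is UTC+4:30, so local arrival = 19:05 + 4:30 = 23:35 on Apr 2.

23:35 on April 2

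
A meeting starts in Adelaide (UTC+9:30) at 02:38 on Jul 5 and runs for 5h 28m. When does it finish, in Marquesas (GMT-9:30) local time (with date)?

13:06 on Jul 4

Convert start to UTC: 02:38 − 9:30 = 17:08 UTC on Jul 4.
Add 5 hours 28 minutes duration → 22:36 UTC.
Marquesas is UTC−9:30, so local end time = 22:36 − 9:30 = 13:06 on Jul 4.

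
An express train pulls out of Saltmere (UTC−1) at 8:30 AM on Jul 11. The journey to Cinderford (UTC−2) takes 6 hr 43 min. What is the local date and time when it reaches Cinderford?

Cinderford is 1:00 behind Saltmere.
After 6 hours and 43 minutes it is 3:13 PM in Saltmere.
Shift by the zone difference: 3:13 PM − 1:00 = 2:13 PM on Jul 11 in Cinderford.

2:13 PM on Jul 11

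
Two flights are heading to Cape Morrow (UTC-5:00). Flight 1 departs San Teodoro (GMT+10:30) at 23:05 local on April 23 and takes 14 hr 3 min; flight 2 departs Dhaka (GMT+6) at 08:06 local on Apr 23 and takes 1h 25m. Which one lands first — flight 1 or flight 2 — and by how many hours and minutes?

Flight 1 in UTC: 23:05 − 10:30 = 12:35 on Apr 23.
+14 hours and 3 minutes → arrive 02:38 UTC on Apr 24.
Flight 2 in UTC: 08:06 − 6:00 = 02:06 on Apr 23.
+1 hour 25 minutes → arrive 03:31 UTC on Apr 23.
Flight 2 lands earlier by 23 hours 7 minutes.

the second, by 23 hours 7 minutes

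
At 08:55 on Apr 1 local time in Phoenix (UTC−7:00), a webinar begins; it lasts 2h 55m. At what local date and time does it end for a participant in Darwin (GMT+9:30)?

04:20 on April 2

Convert start to UTC: 08:55 + 7:00 = 15:55 UTC on Apr 1.
Add 2 hours and 55 minutes duration → 18:50 UTC.
Darwin is UTC+9:30, so local end time = 18:50 + 9:30 = 04:20 on Apr 2.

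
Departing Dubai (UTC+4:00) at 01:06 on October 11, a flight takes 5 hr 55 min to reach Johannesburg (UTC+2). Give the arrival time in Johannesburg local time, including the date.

Convert departure to UTC: 01:06 − 4:00 = 21:06 UTC on Oct 10.
Add 5 hours and 55 minutes travel time → 03:01 UTC (Oct 11).
Johannesburg is UTC+2:00, so local arrival = 03:01 + 2:00 = 05:01 on Oct 11.

05:01 on October 11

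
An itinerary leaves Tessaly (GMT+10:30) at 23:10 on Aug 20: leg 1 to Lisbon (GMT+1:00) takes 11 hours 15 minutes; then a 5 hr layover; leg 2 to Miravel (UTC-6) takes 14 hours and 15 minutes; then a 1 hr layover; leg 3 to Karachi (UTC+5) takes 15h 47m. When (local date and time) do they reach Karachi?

16:57 on August 22

Convert departure to UTC: 23:10 − 10:30 = 12:40 UTC on Aug 20.
Add 11 hours and 15 minutes leg 1 → 23:55 UTC.
Add 5 hours layover in Lisbon → 04:55 UTC (Aug 21).
Add 14 hours and 15 minutes leg 2 → 19:10 UTC.
Add 1 hour layover in Miravel → 20:10 UTC.
Add 15 hours 47 minutes leg 3 → 11:57 UTC (Aug 22).
Karachi is UTC+5:00, so local arrival = 11:57 + 5:00 = 16:57 on Aug 22.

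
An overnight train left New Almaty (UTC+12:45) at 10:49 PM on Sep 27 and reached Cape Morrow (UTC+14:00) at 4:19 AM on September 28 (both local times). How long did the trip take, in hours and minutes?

Departure in UTC: 10:49 PM − 12:45 = 10:04 AM on Sep 27.
Arrival in UTC: 4:19 AM − 14:00 = 2:19 PM on Sep 27.
Elapsed = 2:19 PM − 10:04 AM = 4 hours 15 minutes.

4 hours 15 minutes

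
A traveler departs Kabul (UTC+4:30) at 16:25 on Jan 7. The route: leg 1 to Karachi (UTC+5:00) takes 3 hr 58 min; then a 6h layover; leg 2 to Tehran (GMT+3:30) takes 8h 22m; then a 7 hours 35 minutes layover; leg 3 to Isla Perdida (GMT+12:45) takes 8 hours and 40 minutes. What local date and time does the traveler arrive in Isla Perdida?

Convert departure to UTC: 16:25 − 4:30 = 11:55 UTC on Jan 7.
Add 3 hours 58 minutes leg 1 → 15:53 UTC.
Add 6 hours layover in Karachi → 21:53 UTC.
Add 8 hours 22 minutes leg 2 → 06:15 UTC (Jan 8).
Add 7 hours and 35 minutes layover in Tehran → 13:50 UTC.
Add 8 hours and 40 minutes leg 3 → 22:30 UTC.
Isla Perdida is UTC+12:45, so local arrival = 22:30 + 12:45 = 11:15 on Jan 9.

11:15 on January 9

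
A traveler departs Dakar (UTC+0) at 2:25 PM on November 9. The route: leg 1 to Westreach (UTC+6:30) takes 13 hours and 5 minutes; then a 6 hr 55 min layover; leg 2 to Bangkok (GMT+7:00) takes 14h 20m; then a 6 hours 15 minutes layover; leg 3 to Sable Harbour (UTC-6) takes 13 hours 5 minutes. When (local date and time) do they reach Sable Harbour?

Dakar is at UTC+0, so departure is already 2:25 PM UTC on Nov 9.
Add 13 hours 5 minutes leg 1 → 3:30 AM UTC (Nov 10).
Add 6 hours and 55 minutes layover in Westreach → 10:25 AM UTC.
Add 14 hours and 20 minutes leg 2 → 12:45 AM UTC (Nov 11).
Add 6 hours 15 minutes layover in Bangkok → 7:00 AM UTC.
Add 13 hours 5 minutes leg 3 → 8:05 PM UTC.
Sable Harbour is UTC−6:00, so local arrival = 8:05 PM − 6:00 = 2:05 PM on Nov 11.

2:05 PM on November 11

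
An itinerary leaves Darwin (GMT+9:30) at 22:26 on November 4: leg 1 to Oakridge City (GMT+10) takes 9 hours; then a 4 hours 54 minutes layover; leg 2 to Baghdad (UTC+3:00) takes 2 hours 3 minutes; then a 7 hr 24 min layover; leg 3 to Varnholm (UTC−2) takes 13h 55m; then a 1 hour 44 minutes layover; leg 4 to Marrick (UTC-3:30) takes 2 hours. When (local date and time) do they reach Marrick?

02:26 on November 6

Convert departure to UTC: 22:26 − 9:30 = 12:56 UTC on Nov 4.
Add 9 hours leg 1 → 21:56 UTC.
Add 4 hours 54 minutes layover in Oakridge City → 02:50 UTC (Nov 5).
Add 2 hours and 3 minutes leg 2 → 04:53 UTC.
Add 7 hours 24 minutes layover in Baghdad → 12:17 UTC.
Add 13 hours 55 minutes leg 3 → 02:12 UTC (Nov 6).
Add 1 hour 44 minutes layover in Varnholm → 03:56 UTC.
Add 2 hours leg 4 → 05:56 UTC.
Marrick is UTC−3:30, so local arrival = 05:56 − 3:30 = 02:26 on Nov 6.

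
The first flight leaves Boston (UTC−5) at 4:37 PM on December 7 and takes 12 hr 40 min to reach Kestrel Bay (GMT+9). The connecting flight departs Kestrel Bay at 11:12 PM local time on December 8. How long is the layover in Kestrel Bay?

3 hours 55 minutes

Convert departure to UTC: 4:37 PM + 5:00 = 9:37 PM UTC on Dec 7.
Add 12 hours 40 minutes flight time → 10:17 AM UTC (Dec 8).
Kestrel Bay is UTC+9:00, so local arrival = 10:17 AM + 9:00 = 7:17 PM on Dec 8.
Layover = 11:12 PM − 7:17 PM = 3 hours 55 minutes.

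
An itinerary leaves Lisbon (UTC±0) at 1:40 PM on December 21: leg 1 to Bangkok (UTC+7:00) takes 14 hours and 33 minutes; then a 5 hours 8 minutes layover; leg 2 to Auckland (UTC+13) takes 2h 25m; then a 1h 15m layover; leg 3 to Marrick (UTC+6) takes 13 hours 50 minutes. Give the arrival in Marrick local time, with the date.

8:51 AM on Dec 23

Lisbon is at UTC+0, so departure is already 1:40 PM UTC on Dec 21.
Add 14 hours 33 minutes leg 1 → 4:13 AM UTC (Dec 22).
Add 5 hours and 8 minutes layover in Bangkok → 9:21 AM UTC.
Add 2 hours and 25 minutes leg 2 → 11:46 AM UTC.
Add 1 hour and 15 minutes layover in Auckland → 1:01 PM UTC.
Add 13 hours and 50 minutes leg 3 → 2:51 AM UTC (Dec 23).
Marrick is UTC+6:00, so local arrival = 2:51 AM + 6:00 = 8:51 AM on Dec 23.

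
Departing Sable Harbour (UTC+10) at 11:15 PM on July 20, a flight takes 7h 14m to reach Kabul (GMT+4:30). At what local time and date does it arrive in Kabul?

12:59 AM on July 21

Kabul is 5:30 behind Sable Harbour.
After 7 hours 14 minutes it is 6:29 AM (Jul 21) in Sable Harbour.
Shift by the zone difference: 6:29 AM − 5:30 = 12:59 AM on Jul 21 in Kabul.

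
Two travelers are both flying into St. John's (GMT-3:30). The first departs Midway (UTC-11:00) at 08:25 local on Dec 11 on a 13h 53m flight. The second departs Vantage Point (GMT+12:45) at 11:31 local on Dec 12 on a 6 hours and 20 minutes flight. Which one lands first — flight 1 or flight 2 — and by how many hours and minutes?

the second, by 4 hours 12 minutes

Flight 1 in UTC: 08:25 + 11:00 = 19:25 on Dec 11.
+13 hours and 53 minutes → arrive 09:18 UTC on Dec 12.
Flight 2 in UTC: 11:31 − 12:45 = 22:46 on Dec 11.
+6 hours 20 minutes → arrive 05:06 UTC on Dec 12.
Flight 2 lands earlier by 4 hours 12 minutes.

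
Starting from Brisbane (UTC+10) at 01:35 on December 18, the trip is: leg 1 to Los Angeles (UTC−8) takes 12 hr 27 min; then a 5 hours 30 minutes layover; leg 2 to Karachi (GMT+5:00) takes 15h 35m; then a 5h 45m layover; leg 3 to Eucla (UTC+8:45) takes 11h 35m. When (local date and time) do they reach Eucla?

03:12 on December 20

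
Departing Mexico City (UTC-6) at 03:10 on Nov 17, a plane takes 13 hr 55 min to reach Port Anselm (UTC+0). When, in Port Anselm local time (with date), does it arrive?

23:05 on November 17

Port Anselm is 6:00 ahead of Mexico City.
After 13 hours and 55 minutes it is 17:05 in Mexico City.
Shift by the zone difference: 17:05 + 6:00 = 23:05 on Nov 17 in Port Anselm.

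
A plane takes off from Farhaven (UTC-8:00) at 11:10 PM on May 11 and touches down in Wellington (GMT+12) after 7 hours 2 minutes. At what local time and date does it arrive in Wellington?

Wellington is 20:00 ahead of Farhaven.
After 7 hours and 2 minutes it is 6:12 AM (May 12) in Farhaven.
Shift by the zone difference: 6:12 AM + 20:00 = 2:12 AM on May 13 in Wellington.

2:12 AM on May 13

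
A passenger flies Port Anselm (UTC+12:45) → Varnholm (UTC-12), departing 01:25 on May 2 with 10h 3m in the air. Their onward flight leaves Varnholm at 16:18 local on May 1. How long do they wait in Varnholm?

Convert departure to UTC: 01:25 − 12:45 = 12:40 UTC on May 1.
Add 10 hours and 3 minutes flight time → 22:43 UTC.
Varnholm is UTC−12:00, so local arrival = 22:43 − 12:00 = 10:43 on May 1.
Layover = 16:18 − 10:43 = 5 hours 35 minutes.

5 hours 35 minutes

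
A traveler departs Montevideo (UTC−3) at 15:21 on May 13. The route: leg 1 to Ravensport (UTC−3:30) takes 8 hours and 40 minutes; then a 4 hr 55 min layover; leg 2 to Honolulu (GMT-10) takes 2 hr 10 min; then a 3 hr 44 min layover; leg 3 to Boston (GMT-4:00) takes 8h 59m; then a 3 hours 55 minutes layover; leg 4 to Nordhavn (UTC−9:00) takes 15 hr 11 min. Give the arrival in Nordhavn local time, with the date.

08:55 on May 15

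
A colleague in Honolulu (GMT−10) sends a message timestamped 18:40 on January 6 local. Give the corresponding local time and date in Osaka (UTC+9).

In UTC: 18:40 + 10:00 = 04:40 on Jan 7.
Osaka is UTC+9:00: 04:40 + 9:00 = 13:40 on Jan 7.

13:40 on January 7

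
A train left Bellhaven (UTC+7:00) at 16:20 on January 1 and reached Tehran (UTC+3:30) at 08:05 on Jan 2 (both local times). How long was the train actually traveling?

19 hours 15 minutes

Departure in UTC: 16:20 − 7:00 = 09:20 on Jan 1.
Arrival in UTC: 08:05 − 3:30 = 04:35 on Jan 2.
Elapsed = 04:35 − 09:20 (+1 day) = 19 hours 15 minutes.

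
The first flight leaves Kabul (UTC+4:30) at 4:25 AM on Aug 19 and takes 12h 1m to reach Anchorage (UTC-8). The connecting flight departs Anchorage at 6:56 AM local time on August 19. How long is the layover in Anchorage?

3 hours

Convert departure to UTC: 4:25 AM − 4:30 = 11:55 PM UTC on Aug 18.
Add 12 hours 1 minute flight time → 11:56 AM UTC (Aug 19).
Anchorage is UTC−8:00, so local arrival = 11:56 AM − 8:00 = 3:56 AM on Aug 19.
Layover = 6:56 AM − 3:56 AM = 3 hours.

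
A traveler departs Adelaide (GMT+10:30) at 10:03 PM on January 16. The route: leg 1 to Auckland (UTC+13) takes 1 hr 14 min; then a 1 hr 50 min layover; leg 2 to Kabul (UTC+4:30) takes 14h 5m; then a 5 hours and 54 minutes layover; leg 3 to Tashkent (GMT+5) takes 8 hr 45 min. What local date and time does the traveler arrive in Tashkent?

12:21 AM on Jan 18

Convert departure to UTC: 10:03 PM − 10:30 = 11:33 AM UTC on Jan 16.
Add 1 hour 14 minutes leg 1 → 12:47 PM UTC.
Add 1 hour and 50 minutes layover in Auckland → 2:37 PM UTC.
Add 14 hours and 5 minutes leg 2 → 4:42 AM UTC (Jan 17).
Add 5 hours and 54 minutes layover in Kabul → 10:36 AM UTC.
Add 8 hours and 45 minutes leg 3 → 7:21 PM UTC.
Tashkent is UTC+5:00, so local arrival = 7:21 PM + 5:00 = 12:21 AM on Jan 18.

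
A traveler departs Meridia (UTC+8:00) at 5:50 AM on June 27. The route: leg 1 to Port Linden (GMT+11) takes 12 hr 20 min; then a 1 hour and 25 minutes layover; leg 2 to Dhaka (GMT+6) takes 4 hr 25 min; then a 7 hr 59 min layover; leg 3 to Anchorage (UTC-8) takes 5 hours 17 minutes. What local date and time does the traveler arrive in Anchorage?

9:16 PM on June 27

Convert departure to UTC: 5:50 AM − 8:00 = 9:50 PM UTC on Jun 26.
Add 12 hours 20 minutes leg 1 → 10:10 AM UTC (Jun 27).
Add 1 hour 25 minutes layover in Port Linden → 11:35 AM UTC.
Add 4 hours 25 minutes leg 2 → 4:00 PM UTC.
Add 7 hours and 59 minutes layover in Dhaka → 11:59 PM UTC.
Add 5 hours and 17 minutes leg 3 → 5:16 AM UTC (Jun 28).
Anchorage is UTC−8:00, so local arrival = 5:16 AM − 8:00 = 9:16 PM on Jun 27.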